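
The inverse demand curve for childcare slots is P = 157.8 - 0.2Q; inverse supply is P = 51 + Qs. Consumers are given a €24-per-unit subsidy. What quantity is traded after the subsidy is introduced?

Pre-subsidy: 157.8 - 0.2Q = 51 + Q gives Q* = 89 and P* = 140.
With the rebate, buyers effectively pay Pb = Ps − 24, where Ps is the price sellers receive.
On the curves, Pb = 157.8 - 0.2Q and Ps = 51 + Q; the wedge Ps − Pb = 24 gives 51 + Q − (157.8 - 0.2Q) = 24, so Q' = 109.
Then Pb = 157.8 − 0.2·109 = 136 and Ps = 51 + 1·109 = 160.

Q' = 109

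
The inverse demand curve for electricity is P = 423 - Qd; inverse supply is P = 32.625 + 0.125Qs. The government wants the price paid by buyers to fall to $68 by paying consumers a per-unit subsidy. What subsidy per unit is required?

At a buyer price of 68, quantity demanded is 423 − 1·68 = 355.
Sellers supply 355 only when they receive Ps = 32.625 + 0.125·355 = 77.
s = Ps − Pb = 77 − 68 = 9.

Required subsidy s = $9 per unit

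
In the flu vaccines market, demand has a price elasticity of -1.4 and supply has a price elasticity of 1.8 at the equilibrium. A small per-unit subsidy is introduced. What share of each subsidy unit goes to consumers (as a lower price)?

For a small subsidy around the equilibrium, the benefit split depends on the relative slopes, which at a point are proportional to the elasticities.
Buyer share = εs/(εs + |εd|) = 1.8/(1.8 + 1.4) = 0.5625; seller share = |εd|/(εs + |εd|) = 0.4375.

Consumer share = 0.5625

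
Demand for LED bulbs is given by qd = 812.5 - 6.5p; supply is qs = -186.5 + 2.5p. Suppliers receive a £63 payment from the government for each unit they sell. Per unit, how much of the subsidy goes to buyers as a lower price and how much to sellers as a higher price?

Buyers gain £17.5 per unit; sellers gain £45.5 per unit

Pre-subsidy: 812.5 - 6.5p = -186.5 + 2.5p gives p* = 111, q* = 91.
With the subsidy, sellers receive ps = pb + 63 for each unit, where pb is the price buyers pay.
Supply in terms of pb becomes qs = -186.5 + 2.5(pb + 63) = -29 + 2.5pb. Setting this equal to demand: 812.5 - 6.5pb = -29 + 2.5pb, so pb = 93.5.
Sellers receive ps = 93.5 + 63 = 156.5; q' = 812.5 − 6.5·93.5 = 204.75.
Buyers' price falls by p* − pb = 111 − 93.5 = 17.5; sellers' price rises by ps − p* = 156.5 − 111 = 45.5.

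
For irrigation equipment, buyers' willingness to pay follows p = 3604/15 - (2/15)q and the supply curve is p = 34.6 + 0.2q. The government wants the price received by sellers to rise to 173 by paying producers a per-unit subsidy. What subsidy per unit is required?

Required subsidy s = 25 per unit

At a seller price of 173, quantity supplied is -173 + 5·173 = 692.
Buyers absorb 692 only when they pay pb = 3604/15 − (2/15)·692 = 148.
s = ps − pb = 173 − 148 = 25.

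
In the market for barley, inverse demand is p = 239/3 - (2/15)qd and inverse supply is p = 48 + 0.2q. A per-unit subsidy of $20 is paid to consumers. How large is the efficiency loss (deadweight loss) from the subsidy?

Deadweight loss = $600

Pre-subsidy: 239/3 - (2/15)q = 48 + 0.2q gives q* = 95 and p* = 67.
With the rebate, buyers effectively pay pb = ps − 20, where ps is the price sellers receive.
On the curves, pb = 239/3 - (2/15)q and ps = 48 + 0.2q; the wedge ps − pb = 20 gives 48 + 0.2q − (239/3 - (2/15)q) = 20, so q' = 155.
Then pb = 239/3 − (2/15)·155 = 59 and ps = 48 + 0.2·155 = 79.
The subsidy expands output by 155 − 95 = 60 past the efficient level; on those units the gap between marginal cost and willingness to pay runs from 0 up to 20.
DWL = ½ × 20 × 60 = 600.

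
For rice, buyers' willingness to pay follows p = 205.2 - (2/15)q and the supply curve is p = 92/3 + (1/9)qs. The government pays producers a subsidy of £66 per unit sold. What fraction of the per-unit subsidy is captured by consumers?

Pre-subsidy: 205.2 - (2/15)q = 92/3 + (1/9)q gives q* = 714 and p* = 110.
With the subsidy, sellers receive ps = pb + 66 for each unit, where pb is the price buyers pay.
On the curves, pb = 205.2 - (2/15)q and ps = 92/3 + (1/9)q; the wedge ps − pb = 66 gives 92/3 + (1/9)q − (205.2 - (2/15)q) = 66, so q' = 984.
Then pb = 205.2 − (2/15)·984 = 74 and ps = 92/3 + (1/9)·984 = 140.
Buyers' price falls by p* − pb = 110 − 74 = 36; sellers' price rises by ps − p* = 140 − 110 = 30.
So consumers capture 36/66 = 6/11 of each unit of subsidy.

Consumer share = 6/11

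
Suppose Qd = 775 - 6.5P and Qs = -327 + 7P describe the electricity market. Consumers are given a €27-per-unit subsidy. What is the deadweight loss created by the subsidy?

Deadweight loss = €1228.5

Pre-subsidy: 775 - 6.5P = -327 + 7P gives P* = 2204/27, Q* = 6599/27.
With the rebate, buyers effectively pay Pb = Ps − 27, where Ps is the price sellers receive.
Demand in terms of Ps becomes Qd = 775 − 6.5(Ps − 27) = 950.5 - 6.5Ps. Setting this equal to supply: 950.5 - 6.5Ps = -327 + 7Ps, so Ps = 2555/27.
Buyers pay Pb = 2555/27 − 27 = 1826/27; Q' = -327 + 7·(2555/27) = 9056/27.
The subsidy expands output by 9056/27 − 6599/27 = 91 past the efficient level; on those units the gap between marginal cost and willingness to pay runs from 0 up to 27.
DWL = ½ × 27 × 91 = 1228.5.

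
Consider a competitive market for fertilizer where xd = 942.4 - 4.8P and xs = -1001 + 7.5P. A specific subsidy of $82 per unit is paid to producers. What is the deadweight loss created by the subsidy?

Deadweight loss = $9840

Pre-subsidy: 942.4 - 4.8P = -1001 + 7.5P gives P* = 158, x* = 184.
With the subsidy, sellers receive Ps = Pb + 82 for each unit, where Pb is the price buyers pay.
Supply in terms of Pb becomes xs = -1001 + 7.5(Pb + 82) = -386 + 7.5Pb. Setting this equal to demand: 942.4 - 4.8Pb = -386 + 7.5Pb, so Pb = 108.
Sellers receive Ps = 108 + 82 = 190; x' = 942.4 − 4.8·108 = 424.
The subsidy expands output by 424 − 184 = 240 past the efficient level; on those units the gap between marginal cost and willingness to pay runs from 0 up to 82.
DWL = ½ × 82 × 240 = 9840.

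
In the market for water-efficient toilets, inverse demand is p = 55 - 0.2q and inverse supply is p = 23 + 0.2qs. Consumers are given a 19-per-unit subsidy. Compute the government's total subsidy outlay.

Pre-subsidy: 55 - 0.2q = 23 + 0.2q gives q* = 80 and p* = 39.
With the rebate, buyers effectively pay pb = ps − 19, where ps is the price sellers receive.
On the curves, pb = 55 - 0.2q and ps = 23 + 0.2q; the wedge ps − pb = 19 gives 23 + 0.2q − (55 - 0.2q) = 19, so q' = 127.5.
Then pb = 55 − 0.2·127.5 = 29.5 and ps = 23 + 0.2·127.5 = 48.5.
Government outlay = subsidy × quantity = 19 × 127.5 = 2422.5.

Government cost = 2422.5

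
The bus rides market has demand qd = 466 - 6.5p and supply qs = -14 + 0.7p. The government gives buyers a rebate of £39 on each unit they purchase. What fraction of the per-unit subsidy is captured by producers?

Producer share = 65/72

Pre-subsidy: 466 - 6.5p = -14 + 0.7p gives p* = 200/3, q* = 98/3.
With the rebate, buyers effectively pay pb = ps − 39, where ps is the price sellers receive.
Demand in terms of ps becomes qd = 466 − 6.5(ps − 39) = 719.5 - 6.5ps. Setting this equal to supply: 719.5 - 6.5ps = -14 + 0.7ps, so ps = 101.875.
Buyers pay pb = 101.875 − 39 = 62.875; q' = -14 + 0.7·101.875 = 57.3125.
Buyers' price falls by p* − pb = 200/3 − 62.875 = 91/24; sellers' price rises by ps − p* = 101.875 − 200/3 = 845/24.
So producers capture (845/24)/39 = 65/72 of each unit of subsidy.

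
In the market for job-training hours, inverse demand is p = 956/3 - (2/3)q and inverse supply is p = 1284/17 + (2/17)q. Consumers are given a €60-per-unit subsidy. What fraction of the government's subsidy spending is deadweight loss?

DWL / government spending = 153/1546

Pre-subsidy: 956/3 - (2/3)q = 1284/17 + (2/17)q gives q* = 310 and p* = 112.
With the rebate, buyers effectively pay pb = ps − 60, where ps is the price sellers receive.
On the curves, pb = 956/3 - (2/3)q and ps = 1284/17 + (2/17)q; the wedge ps − pb = 60 gives 1284/17 + (2/17)q − (956/3 - (2/3)q) = 60, so q' = 386.5.
Then pb = 956/3 − (2/3)·386.5 = 61 and ps = 1284/17 + (2/17)·386.5 = 121.
ΔCS = ½(310 + 386.5)(112 − 61) = 17760.75; ΔPS = ½(310 + 386.5)(121 − 112) = 3134.25.
Government spending = 60 × 386.5 = 23190.
DWL = ½ × 60 × (386.5 − 310) = 2295; fraction = 2295 / 23190 = 153/1546.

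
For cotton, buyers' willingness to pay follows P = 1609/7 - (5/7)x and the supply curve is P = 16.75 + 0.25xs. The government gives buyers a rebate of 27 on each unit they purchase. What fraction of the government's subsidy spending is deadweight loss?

Pre-subsidy: 1609/7 - (5/7)x = 16.75 + 0.25x gives x* = 221 and P* = 72.
With the rebate, buyers effectively pay Pb = Ps − 27, where Ps is the price sellers receive.
On the curves, Pb = 1609/7 - (5/7)x and Ps = 16.75 + 0.25x; the wedge Ps − Pb = 27 gives 16.75 + 0.25x − (1609/7 - (5/7)x) = 27, so x' = 249.
Then Pb = 1609/7 − (5/7)·249 = 52 and Ps = 16.75 + 0.25·249 = 79.
ΔCS = ½(221 + 249)(72 − 52) = 4700; ΔPS = ½(221 + 249)(79 − 72) = 1645.
Government spending = 27 × 249 = 6723.
DWL = ½ × 27 × (249 − 221) = 378; fraction = 378 / 6723 = 14/249.

DWL / government spending = 14/249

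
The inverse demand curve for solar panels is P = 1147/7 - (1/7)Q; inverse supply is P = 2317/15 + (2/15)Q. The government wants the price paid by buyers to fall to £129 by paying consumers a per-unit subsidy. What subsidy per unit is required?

At a buyer price of 129, quantity demanded is 1147 − 7·129 = 244.
Sellers supply 244 only when they receive Ps = 2317/15 + (2/15)·244 = 187.
s = Ps − Pb = 187 − 129 = 58.

Required subsidy s = £58 per unit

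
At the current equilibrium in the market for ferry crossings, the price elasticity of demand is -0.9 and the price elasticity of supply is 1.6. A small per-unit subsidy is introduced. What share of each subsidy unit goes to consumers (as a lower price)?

For a small subsidy around the equilibrium, the benefit split depends on the relative slopes, which at a point are proportional to the elasticities.
Buyer share = εs/(εs + |εd|) = 1.6/(1.6 + 0.9) = 0.64; seller share = |εd|/(εs + |εd|) = 0.36.

Consumer share = 0.64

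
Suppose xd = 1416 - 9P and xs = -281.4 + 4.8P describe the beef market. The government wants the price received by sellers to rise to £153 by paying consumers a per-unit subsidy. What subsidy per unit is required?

At a seller price of 153, quantity supplied is -281.4 + 4.8·153 = 453.
Buyers absorb 453 only when they pay Pb with 1416 − 9·Pb = 453, i.e. Pb = 107.
s = Ps − Pb = 153 − 107 = 46.

Required subsidy s = £46 per unit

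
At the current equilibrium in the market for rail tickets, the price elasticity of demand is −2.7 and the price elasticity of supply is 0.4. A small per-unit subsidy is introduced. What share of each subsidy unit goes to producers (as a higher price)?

Producer share = 27/31

For a small subsidy around the equilibrium, the benefit split depends on the relative slopes, which at a point are proportional to the elasticities.
Buyer share = εs/(εs + |εd|) = 0.4/(0.4 + 2.7) = 4/31; seller share = |εd|/(εs + |εd|) = 27/31.
So producers capture 27/31 of the subsidy.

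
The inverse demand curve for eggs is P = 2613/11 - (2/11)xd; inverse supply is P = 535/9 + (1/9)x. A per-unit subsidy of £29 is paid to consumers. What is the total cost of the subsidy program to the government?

Government cost = £20503

Pre-subsidy: 2613/11 - (2/11)x = 535/9 + (1/9)x gives x* = 608 and P* = 127.
With the rebate, buyers effectively pay Pb = Ps − 29, where Ps is the price sellers receive.
On the curves, Pb = 2613/11 - (2/11)x and Ps = 535/9 + (1/9)x; the wedge Ps − Pb = 29 gives 535/9 + (1/9)x − (2613/11 - (2/11)x) = 29, so x' = 707.
Then Pb = 2613/11 − (2/11)·707 = 109 and Ps = 535/9 + (1/9)·707 = 138.
Government outlay = subsidy × quantity = 29 × 707 = 20503.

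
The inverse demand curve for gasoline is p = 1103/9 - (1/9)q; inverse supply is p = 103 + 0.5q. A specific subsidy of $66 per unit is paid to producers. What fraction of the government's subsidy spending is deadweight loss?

Pre-subsidy: 1103/9 - (1/9)q = 103 + 0.5q gives q* = 32 and p* = 119.
With the subsidy, sellers receive ps = pb + 66 for each unit, where pb is the price buyers pay.
On the curves, pb = 1103/9 - (1/9)q and ps = 103 + 0.5q; the wedge ps − pb = 66 gives 103 + 0.5q − (1103/9 - (1/9)q) = 66, so q' = 140.
Then pb = 1103/9 − (1/9)·140 = 107 and ps = 103 + 0.5·140 = 173.
ΔCS = ½(32 + 140)(119 − 107) = 1032; ΔPS = ½(32 + 140)(173 − 119) = 4644.
Government spending = 66 × 140 = 9240.
DWL = ½ × 66 × (140 − 32) = 3564; fraction = 3564 / 9240 = 27/70.

DWL / government spending = 27/70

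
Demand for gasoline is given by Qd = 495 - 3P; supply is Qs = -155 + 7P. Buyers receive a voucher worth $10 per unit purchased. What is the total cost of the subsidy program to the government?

Government cost = $3210

Pre-subsidy: 495 - 3P = -155 + 7P gives P* = 65, Q* = 300.
With the rebate, buyers effectively pay Pb = Ps − 10, where Ps is the price sellers receive.
Demand in terms of Ps becomes Qd = 495 − 3(Ps − 10) = 525 - 3Ps. Setting this equal to supply: 525 - 3Ps = -155 + 7Ps, so Ps = 68.
Buyers pay Pb = 68 − 10 = 58; Q' = -155 + 7·68 = 321.
Government outlay = subsidy × quantity = 10 × 321 = 3210.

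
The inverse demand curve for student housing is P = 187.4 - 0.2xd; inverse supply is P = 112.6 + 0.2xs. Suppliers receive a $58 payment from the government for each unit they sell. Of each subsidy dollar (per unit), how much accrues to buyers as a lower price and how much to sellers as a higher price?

Buyers gain $29 per unit; sellers gain $29 per unit

Pre-subsidy: 187.4 - 0.2x = 112.6 + 0.2x gives x* = 187 and P* = 150.
With the subsidy, sellers receive Ps = Pb + 58 for each unit, where Pb is the price buyers pay.
On the curves, Pb = 187.4 - 0.2x and Ps = 112.6 + 0.2x; the wedge Ps − Pb = 58 gives 112.6 + 0.2x − (187.4 - 0.2x) = 58, so x' = 332.
Then Pb = 187.4 − 0.2·332 = 121 and Ps = 112.6 + 0.2·332 = 179.
Buyers' price falls by P* − Pb = 150 − 121 = 29; sellers' price rises by Ps − P* = 179 − 150 = 29.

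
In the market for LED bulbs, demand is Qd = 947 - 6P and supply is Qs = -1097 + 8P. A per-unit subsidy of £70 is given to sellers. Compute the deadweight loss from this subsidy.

Pre-subsidy: 947 - 6P = -1097 + 8P gives P* = 146, Q* = 71.
With the subsidy, sellers receive Ps = Pb + 70 for each unit, where Pb is the price buyers pay.
Supply in terms of Pb becomes Qs = -1097 + 8(Pb + 70) = -537 + 8Pb. Setting this equal to demand: 947 - 6Pb = -537 + 8Pb, so Pb = 106.
Sellers receive Ps = 106 + 70 = 176; Q' = 947 − 6·106 = 311.
The subsidy expands output by 311 − 71 = 240 past the efficient level; on those units the gap between marginal cost and willingness to pay runs from 0 up to 70.
DWL = ½ × 70 × 240 = 8400.

Deadweight loss = £8400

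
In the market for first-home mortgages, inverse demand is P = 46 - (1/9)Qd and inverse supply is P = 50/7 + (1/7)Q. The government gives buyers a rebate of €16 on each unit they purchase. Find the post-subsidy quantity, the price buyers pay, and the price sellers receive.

Pre-subsidy: 46 - (1/9)Q = 50/7 + (1/7)Q gives Q* = 153 and P* = 29.
With the rebate, buyers effectively pay Pb = Ps − 16, where Ps is the price sellers receive.
On the curves, Pb = 46 - (1/9)Q and Ps = 50/7 + (1/7)Q; the wedge Ps − Pb = 16 gives 50/7 + (1/7)Q − (46 - (1/9)Q) = 16, so Q' = 216.
Then Pb = 46 − (1/9)·216 = 22 and Ps = 50/7 + (1/7)·216 = 38.

Q' = 216; buyers pay €22; sellers receive €38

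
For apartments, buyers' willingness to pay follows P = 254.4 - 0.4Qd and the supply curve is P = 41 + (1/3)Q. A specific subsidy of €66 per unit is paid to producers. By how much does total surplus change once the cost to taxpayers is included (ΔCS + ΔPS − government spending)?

Pre-subsidy: 254.4 - 0.4Q = 41 + (1/3)Q gives Q* = 291 and P* = 138.
With the subsidy, sellers receive Ps = Pb + 66 for each unit, where Pb is the price buyers pay.
On the curves, Pb = 254.4 - 0.4Q and Ps = 41 + (1/3)Q; the wedge Ps − Pb = 66 gives 41 + (1/3)Q − (254.4 - 0.4Q) = 66, so Q' = 381.
Then Pb = 254.4 − 0.4·381 = 102 and Ps = 41 + (1/3)·381 = 168.
ΔCS = ½(291 + 381)(138 − 102) = 12096; ΔPS = ½(291 + 381)(168 − 138) = 10080.
Government spending = 66 × 381 = 25146.
Net change = 12096 + 10080 − 25146 = -2970. The loss equals the DWL triangle ½·66·90.

Net change in total surplus = -€2970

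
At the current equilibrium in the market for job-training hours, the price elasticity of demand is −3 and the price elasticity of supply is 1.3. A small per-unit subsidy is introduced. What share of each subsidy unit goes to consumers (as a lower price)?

Consumer share = 13/43

For a small subsidy around the equilibrium, the benefit split depends on the relative slopes, which at a point are proportional to the elasticities.
Buyer share = εs/(εs + |εd|) = 1.3/(1.3 + 3) = 13/43; seller share = |εd|/(εs + |εd|) = 30/43.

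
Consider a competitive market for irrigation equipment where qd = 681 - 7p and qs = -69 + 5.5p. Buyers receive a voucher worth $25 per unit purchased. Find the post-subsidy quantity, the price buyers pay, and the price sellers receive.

Pre-subsidy: 681 - 7p = -69 + 5.5p gives p* = 60, q* = 261.
With the rebate, buyers effectively pay pb = ps − 25, where ps is the price sellers receive.
Demand in terms of ps becomes qd = 681 − 7(ps − 25) = 856 - 7ps. Setting this equal to supply: 856 - 7ps = -69 + 5.5ps, so ps = 74.
Buyers pay pb = 74 − 25 = 49; q' = -69 + 5.5·74 = 338.

q' = 338; buyers pay $49; sellers receive $74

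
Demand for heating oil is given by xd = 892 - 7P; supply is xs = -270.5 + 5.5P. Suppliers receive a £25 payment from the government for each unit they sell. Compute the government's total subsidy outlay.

Pre-subsidy: 892 - 7P = -270.5 + 5.5P gives P* = 93, x* = 241.
With the subsidy, sellers receive Ps = Pb + 25 for each unit, where Pb is the price buyers pay.
Supply in terms of Pb becomes xs = -270.5 + 5.5(Pb + 25) = -133 + 5.5Pb. Setting this equal to demand: 892 - 7Pb = -133 + 5.5Pb, so Pb = 82.
Sellers receive Ps = 82 + 25 = 107; x' = 892 − 7·82 = 318.
Government outlay = subsidy × quantity = 25 × 318 = 7950.

Government cost = £7950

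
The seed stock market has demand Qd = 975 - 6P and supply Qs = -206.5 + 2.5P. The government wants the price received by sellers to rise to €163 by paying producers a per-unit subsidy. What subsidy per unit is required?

Required subsidy s = €34 per unit

At a seller price of 163, quantity supplied is -206.5 + 2.5·163 = 201.
Buyers absorb 201 only when they pay Pb with 975 − 6·Pb = 201, i.e. Pb = 129.
s = Ps − Pb = 163 − 129 = 34.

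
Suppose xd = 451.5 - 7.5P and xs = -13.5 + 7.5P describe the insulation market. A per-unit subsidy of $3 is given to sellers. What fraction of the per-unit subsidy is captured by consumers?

Pre-subsidy: 451.5 - 7.5P = -13.5 + 7.5P gives P* = 31, x* = 219.
With the subsidy, sellers receive Ps = Pb + 3 for each unit, where Pb is the price buyers pay.
Supply in terms of Pb becomes xs = -13.5 + 7.5(Pb + 3) = 9 + 7.5Pb. Setting this equal to demand: 451.5 - 7.5Pb = 9 + 7.5Pb, so Pb = 29.5.
Sellers receive Ps = 29.5 + 3 = 32.5; x' = 451.5 − 7.5·29.5 = 230.25.
Buyers' price falls by P* − Pb = 31 − 29.5 = 1.5; sellers' price rises by Ps − P* = 32.5 − 31 = 1.5.
So consumers capture 1.5/3 = 0.5 of each unit of subsidy.

Consumer share = 0.5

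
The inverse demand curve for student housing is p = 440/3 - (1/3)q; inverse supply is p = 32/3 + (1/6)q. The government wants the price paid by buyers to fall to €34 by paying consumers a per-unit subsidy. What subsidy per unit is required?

At a buyer price of 34, quantity demanded is 440 − 3·34 = 338.
Sellers supply 338 only when they receive ps = 32/3 + (1/6)·338 = 67.
s = ps − pb = 67 − 34 = 33.

Required subsidy s = €33 per unit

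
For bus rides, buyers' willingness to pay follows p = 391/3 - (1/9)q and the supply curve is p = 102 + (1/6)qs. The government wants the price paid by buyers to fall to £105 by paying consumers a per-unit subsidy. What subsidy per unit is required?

Required subsidy s = £35 per unit

At a buyer price of 105, quantity demanded is 1173 − 9·105 = 228.
Sellers supply 228 only when they receive ps = 102 + (1/6)·228 = 140.
s = ps − pb = 140 − 105 = 35.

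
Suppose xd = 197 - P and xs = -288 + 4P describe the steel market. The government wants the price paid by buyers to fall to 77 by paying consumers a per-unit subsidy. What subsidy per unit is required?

Required subsidy s = 25 per unit

At a buyer price of 77, quantity demanded is 197 − 1·77 = 120.
Sellers supply 120 only when they receive Ps with -288 + 4·Ps = 120, i.e. Ps = 102.
s = Ps − Pb = 102 − 77 = 25.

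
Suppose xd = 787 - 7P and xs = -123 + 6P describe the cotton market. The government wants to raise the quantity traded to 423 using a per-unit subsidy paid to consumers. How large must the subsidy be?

At x = 423, invert demand for the buyer price: Pb = (787 − 423)/7 = 52; invert supply for the seller price: Ps = (423 − (-123))/6 = 91.
The subsidy must fill the gap: s = Ps − Pb = 91 − 52 = 39.

Required subsidy s = 39 per unit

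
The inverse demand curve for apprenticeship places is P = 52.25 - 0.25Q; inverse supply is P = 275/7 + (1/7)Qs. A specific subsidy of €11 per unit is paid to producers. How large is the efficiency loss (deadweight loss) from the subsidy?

Pre-subsidy: 52.25 - 0.25Q = 275/7 + (1/7)Q gives Q* = 33 and P* = 44.
With the subsidy, sellers receive Ps = Pb + 11 for each unit, where Pb is the price buyers pay.
On the curves, Pb = 52.25 - 0.25Q and Ps = 275/7 + (1/7)Q; the wedge Ps − Pb = 11 gives 275/7 + (1/7)Q − (52.25 - 0.25Q) = 11, so Q' = 61.
Then Pb = 52.25 − 0.25·61 = 37 and Ps = 275/7 + (1/7)·61 = 48.
The subsidy expands output by 61 − 33 = 28 past the efficient level; on those units the gap between marginal cost and willingness to pay runs from 0 up to 11.
DWL = ½ × 11 × 28 = 154.

Deadweight loss = €154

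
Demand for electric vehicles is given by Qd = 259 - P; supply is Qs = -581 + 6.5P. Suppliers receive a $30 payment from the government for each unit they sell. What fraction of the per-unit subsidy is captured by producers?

Producer share = 2/15

Pre-subsidy: 259 - P = -581 + 6.5P gives P* = 112, Q* = 147.
With the subsidy, sellers receive Ps = Pb + 30 for each unit, where Pb is the price buyers pay.
Supply in terms of Pb becomes Qs = -581 + 6.5(Pb + 30) = -386 + 6.5Pb. Setting this equal to demand: 259 - Pb = -386 + 6.5Pb, so Pb = 86.
Sellers receive Ps = 86 + 30 = 116; Q' = 259 − 1·86 = 173.
Buyers' price falls by P* − Pb = 112 − 86 = 26; sellers' price rises by Ps − P* = 116 − 112 = 4.
So producers capture 4/30 = 2/15 of each unit of subsidy.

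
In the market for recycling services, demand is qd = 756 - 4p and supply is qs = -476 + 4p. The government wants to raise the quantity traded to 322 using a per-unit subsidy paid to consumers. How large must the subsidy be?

Required subsidy s = 91 per unit

At q = 322, invert demand for the buyer price: pb = (756 − 322)/4 = 108.5; invert supply for the seller price: ps = (322 − (-476))/4 = 199.5.
The subsidy must fill the gap: s = ps − pb = 199.5 − 108.5 = 91.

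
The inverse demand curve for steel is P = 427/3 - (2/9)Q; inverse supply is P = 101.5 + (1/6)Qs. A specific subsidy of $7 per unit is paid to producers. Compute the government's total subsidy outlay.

Pre-subsidy: 427/3 - (2/9)Q = 101.5 + (1/6)Q gives Q* = 105 and P* = 119.
With the subsidy, sellers receive Ps = Pb + 7 for each unit, where Pb is the price buyers pay.
On the curves, Pb = 427/3 - (2/9)Q and Ps = 101.5 + (1/6)Q; the wedge Ps − Pb = 7 gives 101.5 + (1/6)Q − (427/3 - (2/9)Q) = 7, so Q' = 123.
Then Pb = 427/3 − (2/9)·123 = 115 and Ps = 101.5 + (1/6)·123 = 122.
Government outlay = subsidy × quantity = 7 × 123 = 861.

Government cost = $861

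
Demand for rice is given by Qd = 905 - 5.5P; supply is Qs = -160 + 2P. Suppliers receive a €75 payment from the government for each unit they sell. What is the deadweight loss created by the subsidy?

Pre-subsidy: 905 - 5.5P = -160 + 2P gives P* = 142, Q* = 124.
With the subsidy, sellers receive Ps = Pb + 75 for each unit, where Pb is the price buyers pay.
Supply in terms of Pb becomes Qs = -160 + 2(Pb + 75) = -10 + 2Pb. Setting this equal to demand: 905 - 5.5Pb = -10 + 2Pb, so Pb = 122.
Sellers receive Ps = 122 + 75 = 197; Q' = 905 − 5.5·122 = 234.
The subsidy expands output by 234 − 124 = 110 past the efficient level; on those units the gap between marginal cost and willingness to pay runs from 0 up to 75.
DWL = ½ × 75 × 110 = 4125.

Deadweight loss = €4125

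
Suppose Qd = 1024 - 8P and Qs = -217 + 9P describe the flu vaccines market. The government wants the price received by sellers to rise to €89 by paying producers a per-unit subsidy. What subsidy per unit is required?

At a seller price of 89, quantity supplied is -217 + 9·89 = 584.
Buyers absorb 584 only when they pay Pb with 1024 − 8·Pb = 584, i.e. Pb = 55.
s = Ps − Pb = 89 − 55 = 34.

Required subsidy s = €34 per unit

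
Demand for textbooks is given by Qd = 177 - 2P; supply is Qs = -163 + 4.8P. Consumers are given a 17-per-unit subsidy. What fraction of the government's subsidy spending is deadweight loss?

Pre-subsidy: 177 - 2P = -163 + 4.8P gives P* = 50, Q* = 77.
With the rebate, buyers effectively pay Pb = Ps − 17, where Ps is the price sellers receive.
Demand in terms of Ps becomes Qd = 177 − 2(Ps − 17) = 211 - 2Ps. Setting this equal to supply: 211 - 2Ps = -163 + 4.8Ps, so Ps = 55.
Buyers pay Pb = 55 − 17 = 38; Q' = -163 + 4.8·55 = 101.
ΔCS = ½(77 + 101)(50 − 38) = 1068; ΔPS = ½(77 + 101)(55 − 50) = 445.
Government spending = 17 × 101 = 1717.
DWL = ½ × 17 × (101 − 77) = 204; fraction = 204 / 1717 = 12/101.

DWL / government spending = 12/101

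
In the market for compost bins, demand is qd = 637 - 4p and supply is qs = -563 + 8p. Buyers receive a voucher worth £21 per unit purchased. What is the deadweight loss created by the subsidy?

Pre-subsidy: 637 - 4p = -563 + 8p gives p* = 100, q* = 237.
With the rebate, buyers effectively pay pb = ps − 21, where ps is the price sellers receive.
Demand in terms of ps becomes qd = 637 − 4(ps − 21) = 721 - 4ps. Setting this equal to supply: 721 - 4ps = -563 + 8ps, so ps = 107.
Buyers pay pb = 107 − 21 = 86; q' = -563 + 8·107 = 293.
The subsidy expands output by 293 − 237 = 56 past the efficient level; on those units the gap between marginal cost and willingness to pay runs from 0 up to 21.
DWL = ½ × 21 × 56 = 588.

Deadweight loss = £588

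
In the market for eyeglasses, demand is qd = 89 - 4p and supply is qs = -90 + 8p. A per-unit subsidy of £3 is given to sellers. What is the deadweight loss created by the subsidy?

Pre-subsidy: 89 - 4p = -90 + 8p gives p* = 179/12, q* = 88/3.
With the subsidy, sellers receive ps = pb + 3 for each unit, where pb is the price buyers pay.
Supply in terms of pb becomes qs = -90 + 8(pb + 3) = -66 + 8pb. Setting this equal to demand: 89 - 4pb = -66 + 8pb, so pb = 155/12.
Sellers receive ps = 155/12 + 3 = 191/12; q' = 89 − 4·(155/12) = 112/3.
The subsidy expands output by 112/3 − 88/3 = 8 past the efficient level; on those units the gap between marginal cost and willingness to pay runs from 0 up to 3.
DWL = ½ × 3 × 8 = 12.

Deadweight loss = £12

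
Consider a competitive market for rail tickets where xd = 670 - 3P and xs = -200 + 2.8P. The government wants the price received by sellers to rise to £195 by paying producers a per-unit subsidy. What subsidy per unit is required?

Required subsidy s = £87 per unit

At a seller price of 195, quantity supplied is -200 + 2.8·195 = 346.
Buyers absorb 346 only when they pay Pb with 670 − 3·Pb = 346, i.e. Pb = 108.
s = Ps − Pb = 195 − 108 = 87.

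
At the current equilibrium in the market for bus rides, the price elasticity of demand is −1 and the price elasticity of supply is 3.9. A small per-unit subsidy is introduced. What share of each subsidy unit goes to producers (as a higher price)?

For a small subsidy around the equilibrium, the benefit split depends on the relative slopes, which at a point are proportional to the elasticities.
Buyer share = εs/(εs + |εd|) = 3.9/(3.9 + 1) = 39/49; seller share = |εd|/(εs + |εd|) = 10/49.
So producers capture 10/49 of the subsidy.

Producer share = 10/49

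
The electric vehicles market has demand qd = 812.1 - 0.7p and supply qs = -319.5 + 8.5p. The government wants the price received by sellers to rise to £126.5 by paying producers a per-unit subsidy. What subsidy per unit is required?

At a seller price of 126.5, quantity supplied is -319.5 + 8.5·126.5 = 755.75.
Buyers absorb 755.75 only when they pay pb with 812.1 − 0.7·pb = 755.75, i.e. pb = 80.5.
s = ps − pb = 126.5 − 80.5 = 46.

Required subsidy s = £46 per unit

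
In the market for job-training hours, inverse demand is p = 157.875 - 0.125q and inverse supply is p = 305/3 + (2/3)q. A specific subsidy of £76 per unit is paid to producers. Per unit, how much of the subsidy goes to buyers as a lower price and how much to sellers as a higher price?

Buyers gain £12 per unit; sellers gain £64 per unit

Pre-subsidy: 157.875 - 0.125q = 305/3 + (2/3)q gives q* = 71 and p* = 149.
With the subsidy, sellers receive ps = pb + 76 for each unit, where pb is the price buyers pay.
On the curves, pb = 157.875 - 0.125q and ps = 305/3 + (2/3)q; the wedge ps − pb = 76 gives 305/3 + (2/3)q − (157.875 - 0.125q) = 76, so q' = 167.
Then pb = 157.875 − 0.125·167 = 137 and ps = 305/3 + (2/3)·167 = 213.
Buyers' price falls by p* − pb = 149 − 137 = 12; sellers' price rises by ps − p* = 213 − 149 = 64.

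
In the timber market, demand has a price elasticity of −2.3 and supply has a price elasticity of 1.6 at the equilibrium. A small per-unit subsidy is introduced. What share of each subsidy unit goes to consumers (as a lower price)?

For a small subsidy around the equilibrium, the benefit split depends on the relative slopes, which at a point are proportional to the elasticities.
Buyer share = εs/(εs + |εd|) = 1.6/(1.6 + 2.3) = 16/39; seller share = |εd|/(εs + |εd|) = 23/39.

Consumer share = 16/39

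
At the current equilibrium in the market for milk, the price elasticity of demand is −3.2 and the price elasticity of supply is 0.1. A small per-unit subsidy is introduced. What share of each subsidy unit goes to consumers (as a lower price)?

Consumer share = 1/33

For a small subsidy around the equilibrium, the benefit split depends on the relative slopes, which at a point are proportional to the elasticities.
Buyer share = εs/(εs + |εd|) = 0.1/(0.1 + 3.2) = 1/33; seller share = |εd|/(εs + |εd|) = 32/33.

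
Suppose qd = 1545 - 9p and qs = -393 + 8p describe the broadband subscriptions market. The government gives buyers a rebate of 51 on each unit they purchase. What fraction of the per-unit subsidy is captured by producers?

Producer share = 9/17

Pre-subsidy: 1545 - 9p = -393 + 8p gives p* = 114, q* = 519.
With the rebate, buyers effectively pay pb = ps − 51, where ps is the price sellers receive.
Demand in terms of ps becomes qd = 1545 − 9(ps − 51) = 2004 - 9ps. Setting this equal to supply: 2004 - 9ps = -393 + 8ps, so ps = 141.
Buyers pay pb = 141 − 51 = 90; q' = -393 + 8·141 = 735.
Buyers' price falls by p* − pb = 114 − 90 = 24; sellers' price rises by ps − p* = 141 − 114 = 27.
So producers capture 27/51 = 9/17 of each unit of subsidy.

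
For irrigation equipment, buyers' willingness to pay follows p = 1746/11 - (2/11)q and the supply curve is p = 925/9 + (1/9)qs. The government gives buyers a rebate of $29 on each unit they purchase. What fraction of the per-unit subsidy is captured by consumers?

Consumer share = 18/29

Pre-subsidy: 1746/11 - (2/11)q = 925/9 + (1/9)q gives q* = 191 and p* = 124.
With the rebate, buyers effectively pay pb = ps − 29, where ps is the price sellers receive.
On the curves, pb = 1746/11 - (2/11)q and ps = 925/9 + (1/9)q; the wedge ps − pb = 29 gives 925/9 + (1/9)q − (1746/11 - (2/11)q) = 29, so q' = 290.
Then pb = 1746/11 − (2/11)·290 = 106 and ps = 925/9 + (1/9)·290 = 135.
Buyers' price falls by p* − pb = 124 − 106 = 18; sellers' price rises by ps − p* = 135 − 124 = 11.
So consumers capture 18/29 = 18/29 of each unit of subsidy.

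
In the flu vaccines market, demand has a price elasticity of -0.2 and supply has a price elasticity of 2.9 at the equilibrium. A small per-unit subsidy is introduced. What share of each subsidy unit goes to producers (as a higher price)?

For a small subsidy around the equilibrium, the benefit split depends on the relative slopes, which at a point are proportional to the elasticities.
Buyer share = εs/(εs + |εd|) = 2.9/(2.9 + 0.2) = 29/31; seller share = |εd|/(εs + |εd|) = 2/31.
So producers capture 2/31 of the subsidy.

Producer share = 2/31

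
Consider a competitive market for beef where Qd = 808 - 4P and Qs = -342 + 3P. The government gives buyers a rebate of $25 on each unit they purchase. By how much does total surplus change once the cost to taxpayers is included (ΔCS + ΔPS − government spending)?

Pre-subsidy: 808 - 4P = -342 + 3P gives P* = 1150/7, Q* = 1056/7.
With the rebate, buyers effectively pay Pb = Ps − 25, where Ps is the price sellers receive.
Demand in terms of Ps becomes Qd = 808 − 4(Ps − 25) = 908 - 4Ps. Setting this equal to supply: 908 - 4Ps = -342 + 3Ps, so Ps = 1250/7.
Buyers pay Pb = 1250/7 − 25 = 1075/7; Q' = -342 + 3·(1250/7) = 1356/7.
ΔCS = ½(1056/7 + 1356/7)(1150/7 − 1075/7) = 90450/49; ΔPS = ½(1056/7 + 1356/7)(1250/7 − 1150/7) = 120600/49.
Government spending = 25 × 1356/7 = 33900/7.
Net change = 90450/49 + 120600/49 − 33900/7 = -3750/7. The loss equals the DWL triangle ½·25·300/7.

Net change in total surplus = -3750/7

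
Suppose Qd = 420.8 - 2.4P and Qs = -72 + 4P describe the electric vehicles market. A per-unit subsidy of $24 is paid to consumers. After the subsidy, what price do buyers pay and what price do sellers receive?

Pre-subsidy: 420.8 - 2.4P = -72 + 4P gives P* = 77, Q* = 236.
With the rebate, buyers effectively pay Pb = Ps − 24, where Ps is the price sellers receive.
Demand in terms of Ps becomes Qd = 420.8 − 2.4(Ps − 24) = 478.4 - 2.4Ps. Setting this equal to supply: 478.4 - 2.4Ps = -72 + 4Ps, so Ps = 86.
Buyers pay Pb = 86 − 24 = 62; Q' = -72 + 4·86 = 272.

Buyers pay $62; sellers receive $86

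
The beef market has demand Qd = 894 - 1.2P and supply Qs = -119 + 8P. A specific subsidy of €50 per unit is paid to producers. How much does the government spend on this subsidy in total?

Pre-subsidy: 894 - 1.2P = -119 + 8P gives P* = 5065/46, Q* = 17523/23.
With the subsidy, sellers receive Ps = Pb + 50 for each unit, where Pb is the price buyers pay.
Supply in terms of Pb becomes Qs = -119 + 8(Pb + 50) = 281 + 8Pb. Setting this equal to demand: 894 - 1.2Pb = 281 + 8Pb, so Pb = 3065/46.
Sellers receive Ps = 3065/46 + 50 = 5365/46; Q' = 894 − 1.2·(3065/46) = 18723/23.
Government outlay = subsidy × quantity = 50 × 18723/23 = 936150/23.

Government cost = 936150/23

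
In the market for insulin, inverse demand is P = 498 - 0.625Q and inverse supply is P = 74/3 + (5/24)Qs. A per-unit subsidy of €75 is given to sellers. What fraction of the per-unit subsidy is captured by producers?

Producer share = 0.25

Pre-subsidy: 498 - 0.625Q = 74/3 + (5/24)Q gives Q* = 568 and P* = 143.
With the subsidy, sellers receive Ps = Pb + 75 for each unit, where Pb is the price buyers pay.
On the curves, Pb = 498 - 0.625Q and Ps = 74/3 + (5/24)Q; the wedge Ps − Pb = 75 gives 74/3 + (5/24)Q − (498 - 0.625Q) = 75, so Q' = 658.
Then Pb = 498 − 0.625·658 = 86.75 and Ps = 74/3 + (5/24)·658 = 161.75.
Buyers' price falls by P* − Pb = 143 − 86.75 = 56.25; sellers' price rises by Ps − P* = 161.75 − 143 = 18.75.
So producers capture 18.75/75 = 0.25 of each unit of subsidy.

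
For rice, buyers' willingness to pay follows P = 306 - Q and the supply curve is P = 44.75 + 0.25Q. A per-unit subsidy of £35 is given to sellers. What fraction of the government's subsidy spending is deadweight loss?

Pre-subsidy: 306 - Q = 44.75 + 0.25Q gives Q* = 209 and P* = 97.
With the subsidy, sellers receive Ps = Pb + 35 for each unit, where Pb is the price buyers pay.
On the curves, Pb = 306 - Q and Ps = 44.75 + 0.25Q; the wedge Ps − Pb = 35 gives 44.75 + 0.25Q − (306 - Q) = 35, so Q' = 237.
Then Pb = 306 − 1·237 = 69 and Ps = 44.75 + 0.25·237 = 104.
ΔCS = ½(209 + 237)(97 − 69) = 6244; ΔPS = ½(209 + 237)(104 − 97) = 1561.
Government spending = 35 × 237 = 8295.
DWL = ½ × 35 × (237 − 209) = 490; fraction = 490 / 8295 = 14/237.

DWL / government spending = 14/237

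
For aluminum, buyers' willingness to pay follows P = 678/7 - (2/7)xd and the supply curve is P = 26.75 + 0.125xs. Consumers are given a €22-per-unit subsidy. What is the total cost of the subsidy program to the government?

Government cost = 113476/23

Pre-subsidy: 678/7 - (2/7)x = 26.75 + 0.125x gives x* = 3926/23 and P* = 1106/23.
With the rebate, buyers effectively pay Pb = Ps − 22, where Ps is the price sellers receive.
On the curves, Pb = 678/7 - (2/7)x and Ps = 26.75 + 0.125x; the wedge Ps − Pb = 22 gives 26.75 + 0.125x − (678/7 - (2/7)x) = 22, so x' = 5158/23.
Then Pb = 678/7 − (2/7)·(5158/23) = 754/23 and Ps = 26.75 + 0.125·(5158/23) = 1260/23.
Government outlay = subsidy × quantity = 22 × 5158/23 = 113476/23.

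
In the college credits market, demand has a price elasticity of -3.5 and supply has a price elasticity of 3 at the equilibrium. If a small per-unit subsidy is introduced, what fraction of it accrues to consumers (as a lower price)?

For a small subsidy around the equilibrium, the benefit split depends on the relative slopes, which at a point are proportional to the elasticities.
Buyer share = εs/(εs + |εd|) = 3/(3 + 3.5) = 6/13; seller share = |εd|/(εs + |εd|) = 7/13.

Consumer share = 6/13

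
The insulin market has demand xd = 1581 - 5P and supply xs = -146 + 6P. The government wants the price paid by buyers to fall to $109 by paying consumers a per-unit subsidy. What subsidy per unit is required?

Required subsidy s = $88 per unit

At a buyer price of 109, quantity demanded is 1581 − 5·109 = 1036.
Sellers supply 1036 only when they receive Ps with -146 + 6·Ps = 1036, i.e. Ps = 197.
s = Ps − Pb = 197 − 109 = 88.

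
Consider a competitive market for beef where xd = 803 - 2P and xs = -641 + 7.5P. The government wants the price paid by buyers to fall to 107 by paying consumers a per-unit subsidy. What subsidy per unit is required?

At a buyer price of 107, quantity demanded is 803 − 2·107 = 589.
Sellers supply 589 only when they receive Ps with -641 + 7.5·Ps = 589, i.e. Ps = 164.
s = Ps − Pb = 164 − 107 = 57.

Required subsidy s = 57 per unit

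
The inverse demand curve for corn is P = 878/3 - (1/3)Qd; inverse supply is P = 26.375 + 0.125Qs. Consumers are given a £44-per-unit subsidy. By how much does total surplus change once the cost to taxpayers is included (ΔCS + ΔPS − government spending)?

Net change in total surplus = -£2112

Pre-subsidy: 878/3 - (1/3)Q = 26.375 + 0.125Q gives Q* = 581 and P* = 99.
With the rebate, buyers effectively pay Pb = Ps − 44, where Ps is the price sellers receive.
On the curves, Pb = 878/3 - (1/3)Q and Ps = 26.375 + 0.125Q; the wedge Ps − Pb = 44 gives 26.375 + 0.125Q − (878/3 - (1/3)Q) = 44, so Q' = 677.
Then Pb = 878/3 − (1/3)·677 = 67 and Ps = 26.375 + 0.125·677 = 111.
ΔCS = ½(581 + 677)(99 − 67) = 20128; ΔPS = ½(581 + 677)(111 − 99) = 7548.
Government spending = 44 × 677 = 29788.
Net change = 20128 + 7548 − 29788 = -2112. The loss equals the DWL triangle ½·44·96.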